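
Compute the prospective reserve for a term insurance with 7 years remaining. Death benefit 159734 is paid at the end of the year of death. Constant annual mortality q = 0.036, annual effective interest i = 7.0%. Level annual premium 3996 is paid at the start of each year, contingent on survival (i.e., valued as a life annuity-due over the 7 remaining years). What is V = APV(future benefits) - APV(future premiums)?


v = 1/(1+i) = 0.934579
APV(future benefits) per unit = sum_{k=0}^{6} k_p_x * q * v^(k+1) = 0.175998
APV(future benefits) = 159734 * 0.175998 = 28112.8211
Life annuity-due factor ä_{x:7} = sum_{k=0}^{6} k_p_x * v^k = 5.231044
APV(future premiums) = 3996 * 5.231044 = 20903.2502
V = 28112.8211 - 20903.2502
= 7209.5709


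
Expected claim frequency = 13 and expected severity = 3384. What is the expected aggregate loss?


E[S] = E[N] * E[X]
= 13 * 3384
= 43992


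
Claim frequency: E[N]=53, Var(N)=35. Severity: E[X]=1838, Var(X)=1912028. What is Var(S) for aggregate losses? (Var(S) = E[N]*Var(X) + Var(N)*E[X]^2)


Var(S) = E[N]*Var(X) + Var(N)*E[X]^2
= 53*1912028 + 35*1838^2
= 101337484 + 118238540
= 2.1958e+08


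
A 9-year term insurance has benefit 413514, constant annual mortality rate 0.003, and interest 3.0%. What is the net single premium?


NSP = benefit * sum_{k=0}^{n-1} k_p_x * q * v^(k+1)
With constant q=0.003, v=0.970874
Sum = 0.023094
NSP = 413514 * 0.023094
= 9549.5393


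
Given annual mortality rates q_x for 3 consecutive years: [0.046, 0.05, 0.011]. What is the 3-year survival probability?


p_k = 1 - q_k for each year
Survival = product of (1 - q_k)
= 0.954 * 0.95 * 0.989
= 0.8963


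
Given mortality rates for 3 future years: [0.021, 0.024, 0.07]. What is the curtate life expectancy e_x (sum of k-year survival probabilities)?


e_x = sum_{k=1}^{n} k_p_x
k_p_x values:
  1_p_x = 0.979
  2_p_x = 0.955504
  3_p_x = 0.888619
e_x = 2.8231


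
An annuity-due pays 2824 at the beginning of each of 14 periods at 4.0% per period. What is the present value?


PV_due = PMT * (1-(1+i)^(-n))/i * (1+i)
PV_immediate = 29830.2592
PV_due = 29830.2592 * 1.04
= 31023.4695


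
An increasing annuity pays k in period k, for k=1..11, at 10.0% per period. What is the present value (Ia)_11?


(Ia)_n = sum_{k=1}^{n} k * v^k, v = 1/(1+i)
v = 0.909091
Sum computed term by term:
(Ia)_11 = 32.8913


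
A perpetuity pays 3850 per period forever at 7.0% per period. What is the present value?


PV = PMT / i
= 3850 / 0.07
= 55000.0


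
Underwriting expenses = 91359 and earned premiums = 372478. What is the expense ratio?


Expense ratio = expenses / premiums
= 91359 / 372478
= 0.2453


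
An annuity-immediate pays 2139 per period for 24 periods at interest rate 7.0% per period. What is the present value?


PV = PMT * (1 - (1+i)^(-n)) / i
= 2139 * (1 - (1+0.07)^(-24)) / 0.07
= 2139 * (1 - 0.197147) / 0.07
= 2139 * 11.469334
= 24532.9054


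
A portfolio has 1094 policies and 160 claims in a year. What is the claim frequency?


frequency = claims / policies
= 160 / 1094
= 0.1463


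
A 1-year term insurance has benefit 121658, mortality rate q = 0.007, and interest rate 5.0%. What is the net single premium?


NSP = benefit * q * v
v = 1/(1+i) = 0.952381
NSP = 121658 * 0.007 * 0.952381
= 811.0533


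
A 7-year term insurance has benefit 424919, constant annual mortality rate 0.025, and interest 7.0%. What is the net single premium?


NSP = benefit * sum_{k=0}^{n-1} k_p_x * q * v^(k+1)
With constant q=0.025, v=0.934579
Sum = 0.125892
NSP = 424919 * 0.125892
= 53493.9532


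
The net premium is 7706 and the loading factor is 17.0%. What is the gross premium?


Gross = net * (1 + loading)
= 7706 * (1 + 0.17)
= 7706 * 1.17
= 9016.02


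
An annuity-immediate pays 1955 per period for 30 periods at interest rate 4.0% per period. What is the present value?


PV = PMT * (1 - (1+i)^(-n)) / i
= 1955 * (1 - (1+0.04)^(-30)) / 0.04
= 1955 * (1 - 0.308319) / 0.04
= 1955 * 17.292033
= 33805.9251


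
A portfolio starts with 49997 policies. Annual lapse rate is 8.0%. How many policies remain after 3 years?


remaining = initial * (1 - lapse)^years
= 49997 * (1 - 0.08)^3
= 49997 * 0.778688
= 38932.0639


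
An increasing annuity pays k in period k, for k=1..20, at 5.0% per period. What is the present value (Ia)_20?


(Ia)_n = sum_{k=1}^{n} k * v^k, v = 1/(1+i)
v = 0.952381
Sum computed term by term:
(Ia)_20 = 110.9506


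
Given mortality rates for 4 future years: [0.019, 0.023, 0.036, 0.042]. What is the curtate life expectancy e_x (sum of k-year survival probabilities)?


e_x = sum_{k=1}^{n} k_p_x
k_p_x values:
  1_p_x = 0.981
  2_p_x = 0.958437
  3_p_x = 0.923933
  4_p_x = 0.885128
e_x = 3.7485


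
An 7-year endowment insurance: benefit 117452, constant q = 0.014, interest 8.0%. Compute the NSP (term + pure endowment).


Term component = 8245.1727
Pure endowment = 7_p_x * v^7 * benefit = 0.906021 * 0.58349 * 117452 = 62091.5545
NSP = 70336.7272


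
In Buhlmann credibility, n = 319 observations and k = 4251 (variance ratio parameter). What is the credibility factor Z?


Z = n / (n + k)
= 319 / (319 + 4251)
= 319 / 4570
= 0.0698


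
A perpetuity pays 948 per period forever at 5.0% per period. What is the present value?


PV = PMT / i
= 948 / 0.05
= 18960.0


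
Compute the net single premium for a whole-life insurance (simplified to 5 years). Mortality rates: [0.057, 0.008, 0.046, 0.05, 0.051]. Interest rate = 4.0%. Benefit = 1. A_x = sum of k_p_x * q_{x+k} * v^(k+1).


v = 0.961538
Year 0: k_p_x=1.0, q=0.057, term=0.054808
Year 1: k_p_x=0.943, q=0.008, term=0.006975
Year 2: k_p_x=0.935456, q=0.046, term=0.038254
Year 3: k_p_x=0.892425, q=0.05, term=0.038142
Year 4: k_p_x=0.847804, q=0.051, term=0.035538
A_x = 0.1737


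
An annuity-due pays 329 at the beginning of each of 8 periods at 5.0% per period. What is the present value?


PV_due = PMT * (1-(1+i)^(-n))/i * (1+i)
PV_immediate = 2126.397
PV_due = 2126.397 * 1.05
= 2232.7168


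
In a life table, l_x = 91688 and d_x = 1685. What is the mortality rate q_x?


q_x = d_x / l_x
= 1685 / 91688
= 0.0184


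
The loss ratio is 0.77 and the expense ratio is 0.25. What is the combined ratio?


Combined ratio = loss ratio + expense ratio
= 0.77 + 0.25
= 1.02


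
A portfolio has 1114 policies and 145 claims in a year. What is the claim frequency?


frequency = claims / policies
= 145 / 1114
= 0.1302


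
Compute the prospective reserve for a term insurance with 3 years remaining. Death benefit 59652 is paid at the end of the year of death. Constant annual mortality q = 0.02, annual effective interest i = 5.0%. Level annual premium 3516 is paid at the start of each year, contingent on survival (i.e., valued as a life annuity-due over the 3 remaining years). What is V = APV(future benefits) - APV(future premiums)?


v = 1/(1+i) = 0.952381
APV(future benefits) per unit = sum_{k=0}^{2} k_p_x * q * v^(k+1) = 0.053418
APV(future benefits) = 59652 * 0.053418 = 3186.4899
Life annuity-due factor ä_{x:3} = sum_{k=0}^{2} k_p_x * v^k = 2.804444
APV(future premiums) = 3516 * 2.804444 = 9860.4267
V = 3186.4899 - 9860.4267
= -6673.9368


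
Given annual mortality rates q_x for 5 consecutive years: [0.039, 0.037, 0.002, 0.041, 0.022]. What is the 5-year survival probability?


p_k = 1 - q_k for each year
Survival = product of (1 - q_k)
= 0.961 * 0.963 * 0.998 * 0.959 * 0.978
= 0.8662


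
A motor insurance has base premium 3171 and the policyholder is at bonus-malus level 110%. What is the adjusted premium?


adjusted = base * BM_level / 100
= 3171 * 110 / 100
= 3171 * 1.1
= 3488.1


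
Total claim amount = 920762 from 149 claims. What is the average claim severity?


severity = total / number
= 920762 / 149
= 6179.6107


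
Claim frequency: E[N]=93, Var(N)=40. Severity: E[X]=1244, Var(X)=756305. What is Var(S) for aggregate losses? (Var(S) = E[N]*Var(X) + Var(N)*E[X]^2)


Var(S) = E[N]*Var(X) + Var(N)*E[X]^2
= 93*756305 + 40*1244^2
= 70336365 + 61901440
= 1.3224e+08


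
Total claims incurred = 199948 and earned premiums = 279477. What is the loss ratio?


Loss ratio = claims / premiums
= 199948 / 279477
= 0.7154


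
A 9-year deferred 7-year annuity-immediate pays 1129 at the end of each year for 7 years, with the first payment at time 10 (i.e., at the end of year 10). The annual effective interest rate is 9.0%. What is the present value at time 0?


PV at time 9 of the 7-year annuity-immediate:
a_n = 1129 * (1-(1+0.09)^(-7))/0.09 = 5682.2038
Discount back 9 years to time 0:
PV = 5682.2038 * (1+0.09)^(-9)
= 5682.2038 * 0.460428
= 2616.2445


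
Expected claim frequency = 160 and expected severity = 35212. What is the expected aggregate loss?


E[S] = E[N] * E[X]
= 160 * 35212
= 5.6339e+06


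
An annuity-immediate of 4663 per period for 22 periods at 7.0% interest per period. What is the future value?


FV = PMT * ((1+i)^n - 1) / i
= 4663 * ((1.07)^22 - 1) / 0.07
= 4663 * (4.430402 - 1) / 0.07
= 228513.7617


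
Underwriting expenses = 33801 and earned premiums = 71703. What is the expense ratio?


Expense ratio = expenses / premiums
= 33801 / 71703
= 0.4714


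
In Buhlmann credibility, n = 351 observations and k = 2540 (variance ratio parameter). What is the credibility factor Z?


Z = n / (n + k)
= 351 / (351 + 2540)
= 351 / 2891
= 0.1214


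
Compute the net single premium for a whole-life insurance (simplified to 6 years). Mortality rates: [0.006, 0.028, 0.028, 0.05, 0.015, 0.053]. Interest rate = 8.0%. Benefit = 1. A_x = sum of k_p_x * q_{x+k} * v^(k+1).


v = 0.925926
Year 0: k_p_x=1.0, q=0.006, term=0.005556
Year 1: k_p_x=0.994, q=0.028, term=0.023861
Year 2: k_p_x=0.966168, q=0.028, term=0.021475
Year 3: k_p_x=0.939115, q=0.05, term=0.034514
Year 4: k_p_x=0.89216, q=0.015, term=0.009108
Year 5: k_p_x=0.878777, q=0.053, term=0.02935
A_x = 0.1239


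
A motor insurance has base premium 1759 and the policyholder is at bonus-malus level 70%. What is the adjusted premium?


adjusted = base * BM_level / 100
= 1759 * 70 / 100
= 1759 * 0.7
= 1231.3


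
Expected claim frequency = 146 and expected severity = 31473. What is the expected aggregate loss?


E[S] = E[N] * E[X]
= 146 * 31473
= 4.5951e+06


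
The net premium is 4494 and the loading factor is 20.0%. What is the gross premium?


Gross = net * (1 + loading)
= 4494 * (1 + 0.2)
= 4494 * 1.2
= 5392.8


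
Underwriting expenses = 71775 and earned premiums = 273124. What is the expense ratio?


Expense ratio = expenses / premiums
= 71775 / 273124
= 0.2628


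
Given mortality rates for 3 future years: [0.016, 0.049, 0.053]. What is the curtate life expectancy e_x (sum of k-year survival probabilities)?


e_x = sum_{k=1}^{n} k_p_x
k_p_x values:
  1_p_x = 0.984
  2_p_x = 0.935784
  3_p_x = 0.886187
e_x = 2.806


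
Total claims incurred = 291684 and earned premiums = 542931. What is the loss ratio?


Loss ratio = claims / premiums
= 291684 / 542931
= 0.5372


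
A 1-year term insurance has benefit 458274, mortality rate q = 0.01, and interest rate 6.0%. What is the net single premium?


NSP = benefit * q * v
v = 1/(1+i) = 0.943396
NSP = 458274 * 0.01 * 0.943396
= 4323.3396


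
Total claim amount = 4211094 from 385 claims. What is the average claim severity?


severity = total / number
= 4211094 / 385
= 10937.9065


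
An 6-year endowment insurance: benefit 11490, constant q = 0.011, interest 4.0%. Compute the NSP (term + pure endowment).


Term component = 645.4135
Pure endowment = 6_p_x * v^6 * benefit = 0.935789 * 0.790315 * 11490 = 8497.6285
NSP = 9143.042


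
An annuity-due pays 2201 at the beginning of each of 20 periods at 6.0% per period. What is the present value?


PV_due = PMT * (1-(1+i)^(-n))/i * (1+i)
PV_immediate = 25245.2966
PV_due = 25245.2966 * 1.06
= 26760.0144


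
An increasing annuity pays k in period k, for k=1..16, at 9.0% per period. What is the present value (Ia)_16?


(Ia)_n = sum_{k=1}^{n} k * v^k, v = 1/(1+i)
v = 0.917431
Sum computed term by term:
(Ia)_16 = 55.8975


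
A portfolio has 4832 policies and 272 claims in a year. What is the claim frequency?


frequency = claims / policies
= 272 / 4832
= 0.0563


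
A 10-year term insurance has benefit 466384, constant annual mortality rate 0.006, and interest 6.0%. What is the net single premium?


NSP = benefit * sum_{k=0}^{n-1} k_p_x * q * v^(k+1)
With constant q=0.006, v=0.943396
Sum = 0.043111
NSP = 466384 * 0.043111
= 20106.1803


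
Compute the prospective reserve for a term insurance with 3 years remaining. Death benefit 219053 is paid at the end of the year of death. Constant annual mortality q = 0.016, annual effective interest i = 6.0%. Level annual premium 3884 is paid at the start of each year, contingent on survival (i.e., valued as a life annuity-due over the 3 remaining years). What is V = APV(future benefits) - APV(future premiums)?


v = 1/(1+i) = 0.943396
APV(future benefits) per unit = sum_{k=0}^{2} k_p_x * q * v^(k+1) = 0.042114
APV(future benefits) = 219053 * 0.042114 = 9225.1775
Life annuity-due factor ä_{x:3} = sum_{k=0}^{2} k_p_x * v^k = 2.790046
APV(future premiums) = 3884 * 2.790046 = 10836.5398
V = 9225.1775 - 10836.5398
= -1611.3623


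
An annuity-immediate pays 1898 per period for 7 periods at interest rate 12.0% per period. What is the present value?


PV = PMT * (1 - (1+i)^(-n)) / i
= 1898 * (1 - (1+0.12)^(-7)) / 0.12
= 1898 * (1 - 0.452349) / 0.12
= 1898 * 4.563757
= 8662.0099


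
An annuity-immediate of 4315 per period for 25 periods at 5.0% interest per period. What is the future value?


FV = PMT * ((1+i)^n - 1) / i
= 4315 * ((1.05)^25 - 1) / 0.05
= 4315 * (3.386355 - 1) / 0.05
= 205942.4314


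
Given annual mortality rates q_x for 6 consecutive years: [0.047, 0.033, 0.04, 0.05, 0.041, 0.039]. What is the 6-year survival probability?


p_k = 1 - q_k for each year
Survival = product of (1 - q_k)
= 0.953 * 0.967 * 0.96 * 0.95 * 0.959 * 0.961
= 0.7746


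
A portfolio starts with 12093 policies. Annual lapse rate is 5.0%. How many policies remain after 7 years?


remaining = initial * (1 - lapse)^years
= 12093 * (1 - 0.05)^7
= 12093 * 0.698337
= 8444.9929


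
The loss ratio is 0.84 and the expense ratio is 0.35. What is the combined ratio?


Combined ratio = loss ratio + expense ratio
= 0.84 + 0.35
= 1.19


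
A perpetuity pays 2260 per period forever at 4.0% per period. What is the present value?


PV = PMT / i
= 2260 / 0.04
= 56500.0


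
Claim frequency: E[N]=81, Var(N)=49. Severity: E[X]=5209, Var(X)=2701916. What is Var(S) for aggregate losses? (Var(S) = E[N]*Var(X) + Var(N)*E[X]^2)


Var(S) = E[N]*Var(X) + Var(N)*E[X]^2
= 81*2701916 + 49*5209^2
= 218855196 + 1329550369
= 1.5484e+09


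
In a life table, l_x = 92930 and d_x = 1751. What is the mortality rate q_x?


q_x = d_x / l_x
= 1751 / 92930
= 0.0188


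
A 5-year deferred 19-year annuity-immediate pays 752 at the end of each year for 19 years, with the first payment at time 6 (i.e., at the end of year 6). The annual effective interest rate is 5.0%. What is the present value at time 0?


PV at time 5 of the 19-year annuity-immediate:
a_n = 752 * (1-(1+0.05)^(-19))/0.05 = 9088.1613
Discount back 5 years to time 0:
PV = 9088.1613 * (1+0.05)^(-5)
= 9088.1613 * 0.783526
= 7120.8122


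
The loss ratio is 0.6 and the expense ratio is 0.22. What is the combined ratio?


Combined ratio = loss ratio + expense ratio
= 0.6 + 0.22
= 0.82


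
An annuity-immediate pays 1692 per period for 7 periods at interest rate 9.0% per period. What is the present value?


PV = PMT * (1 - (1+i)^(-n)) / i
= 1692 * (1 - (1+0.09)^(-7)) / 0.09
= 1692 * (1 - 0.547034) / 0.09
= 1692 * 5.032953
= 8515.7562


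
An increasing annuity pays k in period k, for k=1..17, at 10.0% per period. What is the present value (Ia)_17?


(Ia)_n = sum_{k=1}^{n} k * v^k, v = 1/(1+i)
v = 0.909091
Sum computed term by term:
(Ia)_17 = 54.6035


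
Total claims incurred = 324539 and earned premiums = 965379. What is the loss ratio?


Loss ratio = claims / premiums
= 324539 / 965379
= 0.3362


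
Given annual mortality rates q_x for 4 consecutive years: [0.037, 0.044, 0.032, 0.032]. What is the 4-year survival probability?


p_k = 1 - q_k for each year
Survival = product of (1 - q_k)
= 0.963 * 0.956 * 0.968 * 0.968
= 0.8627


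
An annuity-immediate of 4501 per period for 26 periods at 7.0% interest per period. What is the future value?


FV = PMT * ((1+i)^n - 1) / i
= 4501 * ((1.07)^26 - 1) / 0.07
= 4501 * (5.807353 - 1) / 0.07
= 309112.7931


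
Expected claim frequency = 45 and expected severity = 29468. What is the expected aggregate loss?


E[S] = E[N] * E[X]
= 45 * 29468
= 1.3261e+06


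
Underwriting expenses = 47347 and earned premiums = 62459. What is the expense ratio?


Expense ratio = expenses / premiums
= 47347 / 62459
= 0.758


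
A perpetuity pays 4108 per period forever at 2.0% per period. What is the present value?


PV = PMT / i
= 4108 / 0.02
= 205400.0


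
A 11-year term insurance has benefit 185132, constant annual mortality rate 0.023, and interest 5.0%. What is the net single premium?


NSP = benefit * sum_{k=0}^{n-1} k_p_x * q * v^(k+1)
With constant q=0.023, v=0.952381
Sum = 0.172454
NSP = 185132 * 0.172454
= 31926.8011


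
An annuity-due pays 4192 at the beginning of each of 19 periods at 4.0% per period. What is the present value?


PV_due = PMT * (1-(1+i)^(-n))/i * (1+i)
PV_immediate = 55057.474
PV_due = 55057.474 * 1.04
= 57259.7729


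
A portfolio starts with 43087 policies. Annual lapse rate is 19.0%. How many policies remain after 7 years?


remaining = initial * (1 - lapse)^years
= 43087 * (1 - 0.19)^7
= 43087 * 0.228768
= 9856.9236


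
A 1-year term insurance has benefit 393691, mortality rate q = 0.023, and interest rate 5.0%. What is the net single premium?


NSP = benefit * q * v
v = 1/(1+i) = 0.952381
NSP = 393691 * 0.023 * 0.952381
= 8623.7076


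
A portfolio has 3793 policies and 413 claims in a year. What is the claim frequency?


frequency = claims / policies
= 413 / 3793
= 0.1089


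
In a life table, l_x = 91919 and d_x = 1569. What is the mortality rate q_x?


q_x = d_x / l_x
= 1569 / 91919
= 0.0171


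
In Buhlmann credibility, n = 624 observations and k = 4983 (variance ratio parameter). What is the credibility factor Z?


Z = n / (n + k)
= 624 / (624 + 4983)
= 624 / 5607
= 0.1113


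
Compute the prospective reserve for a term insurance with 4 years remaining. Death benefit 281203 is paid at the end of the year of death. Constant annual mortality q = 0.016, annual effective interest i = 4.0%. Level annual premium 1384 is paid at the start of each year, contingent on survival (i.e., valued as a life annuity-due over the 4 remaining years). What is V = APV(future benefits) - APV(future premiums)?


v = 1/(1+i) = 0.961538
APV(future benefits) per unit = sum_{k=0}^{3} k_p_x * q * v^(k+1) = 0.056744
APV(future benefits) = 281203 * 0.056744 = 15956.6029
Life annuity-due factor ä_{x:4} = sum_{k=0}^{3} k_p_x * v^k = 3.688365
APV(future premiums) = 1384 * 3.688365 = 5104.6966
V = 15956.6029 - 5104.6966
= 10851.9063


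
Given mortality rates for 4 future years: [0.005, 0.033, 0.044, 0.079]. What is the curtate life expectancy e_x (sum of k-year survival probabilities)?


e_x = sum_{k=1}^{n} k_p_x
k_p_x values:
  1_p_x = 0.995
  2_p_x = 0.962165
  3_p_x = 0.91983
  4_p_x = 0.847163
e_x = 3.7242


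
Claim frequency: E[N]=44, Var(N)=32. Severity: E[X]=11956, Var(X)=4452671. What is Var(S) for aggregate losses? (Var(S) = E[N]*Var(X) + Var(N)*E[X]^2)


Var(S) = E[N]*Var(X) + Var(N)*E[X]^2
= 44*4452671 + 32*11956^2
= 195917524 + 4574269952
= 4.7702e+09


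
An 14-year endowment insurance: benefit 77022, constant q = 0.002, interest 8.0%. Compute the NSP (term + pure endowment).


Term component = 1256.6777
Pure endowment = 14_p_x * v^14 * benefit = 0.972361 * 0.340461 * 77022 = 25498.2158
NSP = 26754.8935


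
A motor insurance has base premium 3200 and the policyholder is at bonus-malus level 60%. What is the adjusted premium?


adjusted = base * BM_level / 100
= 3200 * 60 / 100
= 3200 * 0.6
= 1920.0


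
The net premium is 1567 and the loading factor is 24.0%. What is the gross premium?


Gross = net * (1 + loading)
= 1567 * (1 + 0.24)
= 1567 * 1.24
= 1943.08


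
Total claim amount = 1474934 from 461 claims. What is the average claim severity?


severity = total / number
= 1474934 / 461
= 3199.423


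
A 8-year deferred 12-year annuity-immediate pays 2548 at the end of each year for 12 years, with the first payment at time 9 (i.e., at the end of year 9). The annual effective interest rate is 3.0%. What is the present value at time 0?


PV at time 8 of the 12-year annuity-immediate:
a_n = 2548 * (1-(1+0.03)^(-12))/0.03 = 25362.8022
Discount back 8 years to time 0:
PV = 25362.8022 * (1+0.03)^(-8)
= 25362.8022 * 0.789409
= 20021.6302


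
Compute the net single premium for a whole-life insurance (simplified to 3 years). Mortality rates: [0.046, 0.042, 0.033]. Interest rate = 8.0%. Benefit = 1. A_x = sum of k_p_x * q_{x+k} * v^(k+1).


v = 0.925926
Year 0: k_p_x=1.0, q=0.046, term=0.042593
Year 1: k_p_x=0.954, q=0.042, term=0.034352
Year 2: k_p_x=0.913932, q=0.033, term=0.023942
A_x = 0.1009


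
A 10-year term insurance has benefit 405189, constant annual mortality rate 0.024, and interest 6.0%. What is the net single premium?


NSP = benefit * sum_{k=0}^{n-1} k_p_x * q * v^(k+1)
With constant q=0.024, v=0.943396
Sum = 0.160581
NSP = 405189 * 0.160581
= 65065.8146


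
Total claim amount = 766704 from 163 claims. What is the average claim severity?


severity = total / number
= 766704 / 163
= 4703.7055


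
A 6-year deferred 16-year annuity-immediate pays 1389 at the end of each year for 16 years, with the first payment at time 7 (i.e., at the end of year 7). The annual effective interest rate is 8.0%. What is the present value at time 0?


PV at time 6 of the 16-year annuity-immediate:
a_n = 1389 * (1-(1+0.08)^(-16))/0.08 = 12294.5518
Discount back 6 years to time 0:
PV = 12294.5518 * (1+0.08)^(-6)
= 12294.5518 * 0.63017
= 7747.6531


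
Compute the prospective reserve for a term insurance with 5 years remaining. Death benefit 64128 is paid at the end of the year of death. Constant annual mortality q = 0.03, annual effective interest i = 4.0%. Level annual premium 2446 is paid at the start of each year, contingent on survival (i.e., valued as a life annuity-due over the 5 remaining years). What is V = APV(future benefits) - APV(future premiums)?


v = 1/(1+i) = 0.961538
APV(future benefits) per unit = sum_{k=0}^{4} k_p_x * q * v^(k+1) = 0.126079
APV(future benefits) = 64128 * 0.126079 = 8085.1637
Life annuity-due factor ä_{x:5} = sum_{k=0}^{4} k_p_x * v^k = 4.370722
APV(future premiums) = 2446 * 4.370722 = 10690.7866
V = 8085.1637 - 10690.7866
= -2605.6229


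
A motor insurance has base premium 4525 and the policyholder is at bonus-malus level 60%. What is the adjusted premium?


adjusted = base * BM_level / 100
= 4525 * 60 / 100
= 4525 * 0.6
= 2715.0


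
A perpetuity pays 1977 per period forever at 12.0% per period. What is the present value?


PV = PMT / i
= 1977 / 0.12
= 16475.0


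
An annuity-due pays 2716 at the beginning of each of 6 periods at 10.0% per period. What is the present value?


PV_due = PMT * (1-(1+i)^(-n))/i * (1+i)
PV_immediate = 11828.8881
PV_due = 11828.8881 * 1.1
= 13011.7769


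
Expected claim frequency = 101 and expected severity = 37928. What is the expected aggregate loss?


E[S] = E[N] * E[X]
= 101 * 37928
= 3.8307e+06


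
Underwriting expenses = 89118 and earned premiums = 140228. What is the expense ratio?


Expense ratio = expenses / premiums
= 89118 / 140228
= 0.6355


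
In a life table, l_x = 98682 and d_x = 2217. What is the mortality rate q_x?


q_x = d_x / l_x
= 2217 / 98682
= 0.0225


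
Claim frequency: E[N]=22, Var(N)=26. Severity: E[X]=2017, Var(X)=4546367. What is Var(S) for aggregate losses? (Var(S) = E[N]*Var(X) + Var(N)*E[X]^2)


Var(S) = E[N]*Var(X) + Var(N)*E[X]^2
= 22*4546367 + 26*2017^2
= 100020074 + 105775514
= 2.0580e+08


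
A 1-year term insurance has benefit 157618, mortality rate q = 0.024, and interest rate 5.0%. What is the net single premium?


NSP = benefit * q * v
v = 1/(1+i) = 0.952381
NSP = 157618 * 0.024 * 0.952381
= 3602.6971


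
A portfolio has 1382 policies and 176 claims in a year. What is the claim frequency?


frequency = claims / policies
= 176 / 1382
= 0.1274


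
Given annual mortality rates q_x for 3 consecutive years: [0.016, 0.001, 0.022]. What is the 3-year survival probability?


p_k = 1 - q_k for each year
Survival = product of (1 - q_k)
= 0.984 * 0.999 * 0.978
= 0.9614


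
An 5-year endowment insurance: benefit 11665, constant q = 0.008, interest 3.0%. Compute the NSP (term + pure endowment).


Term component = 420.7944
Pure endowment = 5_p_x * v^5 * benefit = 0.960635 * 0.862609 * 11665 = 9666.2268
NSP = 10087.0211


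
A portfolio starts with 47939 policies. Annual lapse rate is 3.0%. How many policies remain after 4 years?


remaining = initial * (1 - lapse)^years
= 47939 * (1 - 0.03)^4
= 47939 * 0.885293
= 42440.052


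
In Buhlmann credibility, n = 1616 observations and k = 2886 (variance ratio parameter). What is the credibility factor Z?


Z = n / (n + k)
= 1616 / (1616 + 2886)
= 1616 / 4502
= 0.359


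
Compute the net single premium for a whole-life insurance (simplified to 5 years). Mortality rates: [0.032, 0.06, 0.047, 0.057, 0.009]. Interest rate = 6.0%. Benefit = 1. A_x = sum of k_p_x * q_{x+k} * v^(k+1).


v = 0.943396
Year 0: k_p_x=1.0, q=0.032, term=0.030189
Year 1: k_p_x=0.968, q=0.06, term=0.051691
Year 2: k_p_x=0.90992, q=0.047, term=0.035907
Year 3: k_p_x=0.867154, q=0.057, term=0.039151
Year 4: k_p_x=0.817726, q=0.009, term=0.005499
A_x = 0.1624


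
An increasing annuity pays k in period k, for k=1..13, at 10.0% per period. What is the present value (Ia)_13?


(Ia)_n = sum_{k=1}^{n} k * v^k, v = 1/(1+i)
v = 0.909091
Sum computed term by term:
(Ia)_13 = 40.4805


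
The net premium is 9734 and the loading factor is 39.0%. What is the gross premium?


Gross = net * (1 + loading)
= 9734 * (1 + 0.39)
= 9734 * 1.39
= 13530.26


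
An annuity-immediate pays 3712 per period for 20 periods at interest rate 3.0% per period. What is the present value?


PV = PMT * (1 - (1+i)^(-n)) / i
= 3712 * (1 - (1+0.03)^(-20)) / 0.03
= 3712 * (1 - 0.553676) / 0.03
= 3712 * 14.877475
= 55225.1867


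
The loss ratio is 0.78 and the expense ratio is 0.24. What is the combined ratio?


Combined ratio = loss ratio + expense ratio
= 0.78 + 0.24
= 1.02


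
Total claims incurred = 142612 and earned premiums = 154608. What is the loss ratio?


Loss ratio = claims / premiums
= 142612 / 154608
= 0.9224


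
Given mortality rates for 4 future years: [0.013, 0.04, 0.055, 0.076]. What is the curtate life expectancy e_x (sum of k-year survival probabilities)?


e_x = sum_{k=1}^{n} k_p_x
k_p_x values:
  1_p_x = 0.987
  2_p_x = 0.94752
  3_p_x = 0.895406
  4_p_x = 0.827356
e_x = 3.6573


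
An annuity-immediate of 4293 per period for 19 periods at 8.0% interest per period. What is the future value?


FV = PMT * ((1+i)^n - 1) / i
= 4293 * ((1.08)^19 - 1) / 0.08
= 4293 * (4.315701 - 1) / 0.08
= 177928.8081


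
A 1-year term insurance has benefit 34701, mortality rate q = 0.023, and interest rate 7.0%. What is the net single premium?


NSP = benefit * q * v
v = 1/(1+i) = 0.934579
NSP = 34701 * 0.023 * 0.934579
= 745.9093


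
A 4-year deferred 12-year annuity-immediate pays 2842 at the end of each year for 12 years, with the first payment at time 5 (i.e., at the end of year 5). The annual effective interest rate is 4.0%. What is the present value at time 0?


PV at time 4 of the 12-year annuity-immediate:
a_n = 2842 * (1-(1+0.04)^(-12))/0.04 = 26672.3796
Discount back 4 years to time 0:
PV = 26672.3796 * (1+0.04)^(-4)
= 26672.3796 * 0.854804
= 22799.6619


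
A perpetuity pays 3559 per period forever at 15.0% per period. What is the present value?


PV = PMT / i
= 3559 / 0.15
= 23726.6667


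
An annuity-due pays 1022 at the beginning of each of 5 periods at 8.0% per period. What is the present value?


PV_due = PMT * (1-(1+i)^(-n))/i * (1+i)
PV_immediate = 4080.5497
PV_due = 4080.5497 * 1.08
= 4406.9936


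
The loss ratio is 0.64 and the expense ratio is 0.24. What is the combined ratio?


Combined ratio = loss ratio + expense ratio
= 0.64 + 0.24
= 0.88


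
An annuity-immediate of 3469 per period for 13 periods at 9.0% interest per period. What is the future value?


FV = PMT * ((1+i)^n - 1) / i
= 3469 * ((1.09)^13 - 1) / 0.09
= 3469 * (3.065805 - 1) / 0.09
= 79625.2911


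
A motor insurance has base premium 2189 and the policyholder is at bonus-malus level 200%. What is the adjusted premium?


adjusted = base * BM_level / 100
= 2189 * 200 / 100
= 2189 * 2.0
= 4378.0


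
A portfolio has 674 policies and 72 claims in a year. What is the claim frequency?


frequency = claims / policies
= 72 / 674
= 0.1068


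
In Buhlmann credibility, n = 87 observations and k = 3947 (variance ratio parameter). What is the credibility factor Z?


Z = n / (n + k)
= 87 / (87 + 3947)
= 87 / 4034
= 0.0216


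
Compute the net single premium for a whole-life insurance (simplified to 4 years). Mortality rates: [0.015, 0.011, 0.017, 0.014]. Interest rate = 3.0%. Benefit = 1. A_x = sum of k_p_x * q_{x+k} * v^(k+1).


v = 0.970874
Year 0: k_p_x=1.0, q=0.015, term=0.014563
Year 1: k_p_x=0.985, q=0.011, term=0.010213
Year 2: k_p_x=0.974165, q=0.017, term=0.015155
Year 3: k_p_x=0.957604, q=0.014, term=0.011911
A_x = 0.0518


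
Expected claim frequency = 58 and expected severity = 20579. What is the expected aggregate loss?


E[S] = E[N] * E[X]
= 58 * 20579
= 1.1936e+06


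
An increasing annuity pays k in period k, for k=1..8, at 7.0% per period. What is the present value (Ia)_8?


(Ia)_n = sum_{k=1}^{n} k * v^k, v = 1/(1+i)
v = 0.934579
Sum computed term by term:
(Ia)_8 = 24.7602


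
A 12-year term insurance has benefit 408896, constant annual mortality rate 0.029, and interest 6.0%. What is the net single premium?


NSP = benefit * sum_{k=0}^{n-1} k_p_x * q * v^(k+1)
With constant q=0.029, v=0.943396
Sum = 0.212088
NSP = 408896 * 0.212088
= 86722.0387


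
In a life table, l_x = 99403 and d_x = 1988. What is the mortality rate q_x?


q_x = d_x / l_x
= 1988 / 99403
= 0.02


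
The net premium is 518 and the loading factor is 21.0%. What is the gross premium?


Gross = net * (1 + loading)
= 518 * (1 + 0.21)
= 518 * 1.21
= 626.78


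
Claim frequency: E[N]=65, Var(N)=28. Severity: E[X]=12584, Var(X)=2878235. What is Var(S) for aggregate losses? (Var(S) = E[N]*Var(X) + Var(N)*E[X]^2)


Var(S) = E[N]*Var(X) + Var(N)*E[X]^2
= 65*2878235 + 28*12584^2
= 187085275 + 4433997568
= 4.6211e+09


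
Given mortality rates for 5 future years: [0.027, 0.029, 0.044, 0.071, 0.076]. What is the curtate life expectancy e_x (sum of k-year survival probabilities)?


e_x = sum_{k=1}^{n} k_p_x
k_p_x values:
  1_p_x = 0.973
  2_p_x = 0.944783
  3_p_x = 0.903213
  4_p_x = 0.839084
  5_p_x = 0.775314
e_x = 4.4354


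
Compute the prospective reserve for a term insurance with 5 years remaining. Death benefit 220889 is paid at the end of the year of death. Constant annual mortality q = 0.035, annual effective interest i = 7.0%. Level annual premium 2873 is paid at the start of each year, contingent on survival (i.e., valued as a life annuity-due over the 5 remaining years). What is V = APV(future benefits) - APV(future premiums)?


v = 1/(1+i) = 0.934579
APV(future benefits) per unit = sum_{k=0}^{4} k_p_x * q * v^(k+1) = 0.134451
APV(future benefits) = 220889 * 0.134451 = 29698.725
Life annuity-due factor ä_{x:5} = sum_{k=0}^{4} k_p_x * v^k = 4.110356
APV(future premiums) = 2873 * 4.110356 = 11809.0531
V = 29698.725 - 11809.0531
= 17889.6719


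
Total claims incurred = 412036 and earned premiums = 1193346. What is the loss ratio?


Loss ratio = claims / premiums
= 412036 / 1193346
= 0.3453


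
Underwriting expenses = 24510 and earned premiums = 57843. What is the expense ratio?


Expense ratio = expenses / premiums
= 24510 / 57843
= 0.4237


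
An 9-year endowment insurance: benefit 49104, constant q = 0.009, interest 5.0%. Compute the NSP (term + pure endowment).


Term component = 3039.3487
Pure endowment = 9_p_x * v^9 * benefit = 0.921856 * 0.644609 * 49104 = 29179.3807
NSP = 32218.7294


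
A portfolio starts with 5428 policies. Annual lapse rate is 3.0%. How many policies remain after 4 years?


remaining = initial * (1 - lapse)^years
= 5428 * (1 - 0.03)^4
= 5428 * 0.885293
= 4805.3694


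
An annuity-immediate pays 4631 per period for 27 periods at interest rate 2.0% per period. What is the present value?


PV = PMT * (1 - (1+i)^(-n)) / i
= 4631 * (1 - (1+0.02)^(-27)) / 0.02
= 4631 * (1 - 0.585862) / 0.02
= 4631 * 20.706898
= 95893.6437


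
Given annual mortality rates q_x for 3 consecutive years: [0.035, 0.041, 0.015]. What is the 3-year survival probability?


p_k = 1 - q_k for each year
Survival = product of (1 - q_k)
= 0.965 * 0.959 * 0.985
= 0.9116


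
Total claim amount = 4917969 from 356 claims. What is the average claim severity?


severity = total / number
= 4917969 / 356
= 13814.5197


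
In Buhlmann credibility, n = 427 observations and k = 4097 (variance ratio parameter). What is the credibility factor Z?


Z = n / (n + k)
= 427 / (427 + 4097)
= 427 / 4524
= 0.0944


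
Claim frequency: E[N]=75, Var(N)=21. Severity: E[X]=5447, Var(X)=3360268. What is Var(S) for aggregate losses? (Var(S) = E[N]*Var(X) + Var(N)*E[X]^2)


Var(S) = E[N]*Var(X) + Var(N)*E[X]^2
= 75*3360268 + 21*5447^2
= 252020100 + 623065989
= 8.7509e+08


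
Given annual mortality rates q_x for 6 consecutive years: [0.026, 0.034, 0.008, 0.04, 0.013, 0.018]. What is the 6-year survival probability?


p_k = 1 - q_k for each year
Survival = product of (1 - q_k)
= 0.974 * 0.966 * 0.992 * 0.96 * 0.987 * 0.982
= 0.8685


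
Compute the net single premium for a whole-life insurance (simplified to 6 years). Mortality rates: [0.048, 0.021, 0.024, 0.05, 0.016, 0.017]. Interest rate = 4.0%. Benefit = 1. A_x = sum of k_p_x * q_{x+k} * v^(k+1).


v = 0.961538
Year 0: k_p_x=1.0, q=0.048, term=0.046154
Year 1: k_p_x=0.952, q=0.021, term=0.018484
Year 2: k_p_x=0.932008, q=0.024, term=0.019885
Year 3: k_p_x=0.90964, q=0.05, term=0.038878
Year 4: k_p_x=0.864158, q=0.016, term=0.011364
Year 5: k_p_x=0.850331, q=0.017, term=0.011424
A_x = 0.1462


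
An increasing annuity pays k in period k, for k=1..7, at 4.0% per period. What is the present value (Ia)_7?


(Ia)_n = sum_{k=1}^{n} k * v^k, v = 1/(1+i)
v = 0.961538
Sum computed term by term:
(Ia)_7 = 23.0678


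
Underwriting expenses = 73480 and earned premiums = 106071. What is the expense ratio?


Expense ratio = expenses / premiums
= 73480 / 106071
= 0.6927


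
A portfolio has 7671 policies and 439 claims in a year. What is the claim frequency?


frequency = claims / policies
= 439 / 7671
= 0.0572


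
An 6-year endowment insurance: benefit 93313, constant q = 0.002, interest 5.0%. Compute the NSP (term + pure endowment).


Term component = 942.8006
Pure endowment = 6_p_x * v^6 * benefit = 0.98806 * 0.746215 * 93313 = 68800.1849
NSP = 69742.9855


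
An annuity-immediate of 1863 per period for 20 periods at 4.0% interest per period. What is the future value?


FV = PMT * ((1+i)^n - 1) / i
= 1863 * ((1.04)^20 - 1) / 0.04
= 1863 * (2.191123 - 1) / 0.04
= 55476.5604


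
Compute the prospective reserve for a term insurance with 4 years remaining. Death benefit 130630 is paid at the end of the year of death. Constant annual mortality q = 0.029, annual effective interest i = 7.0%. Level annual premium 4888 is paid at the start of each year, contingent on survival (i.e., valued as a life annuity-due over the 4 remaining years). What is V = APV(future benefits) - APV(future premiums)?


v = 1/(1+i) = 0.934579
APV(future benefits) per unit = sum_{k=0}^{3} k_p_x * q * v^(k+1) = 0.094272
APV(future benefits) = 130630 * 0.094272 = 12314.7454
Life annuity-due factor ä_{x:4} = sum_{k=0}^{3} k_p_x * v^k = 3.47831
APV(future premiums) = 4888 * 3.47831 = 17001.9795
V = 12314.7454 - 17001.9795
= -4687.2341


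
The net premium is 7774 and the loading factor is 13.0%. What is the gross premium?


Gross = net * (1 + loading)
= 7774 * (1 + 0.13)
= 7774 * 1.13
= 8784.62


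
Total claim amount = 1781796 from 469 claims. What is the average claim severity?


severity = total / number
= 1781796 / 469
= 3799.1386


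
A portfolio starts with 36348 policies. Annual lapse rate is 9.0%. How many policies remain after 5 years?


remaining = initial * (1 - lapse)^years
= 36348 * (1 - 0.09)^5
= 36348 * 0.624032
= 22682.3204


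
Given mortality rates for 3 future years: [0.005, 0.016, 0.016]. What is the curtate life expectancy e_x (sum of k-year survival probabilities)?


e_x = sum_{k=1}^{n} k_p_x
k_p_x values:
  1_p_x = 0.995
  2_p_x = 0.97908
  3_p_x = 0.963415
e_x = 2.9375


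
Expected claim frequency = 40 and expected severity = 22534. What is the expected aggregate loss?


E[S] = E[N] * E[X]
= 40 * 22534
= 901360


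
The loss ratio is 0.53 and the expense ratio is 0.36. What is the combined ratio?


Combined ratio = loss ratio + expense ratio
= 0.53 + 0.36
= 0.89


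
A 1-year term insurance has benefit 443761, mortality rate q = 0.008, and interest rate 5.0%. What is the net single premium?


NSP = benefit * q * v
v = 1/(1+i) = 0.952381
NSP = 443761 * 0.008 * 0.952381
= 3381.0362


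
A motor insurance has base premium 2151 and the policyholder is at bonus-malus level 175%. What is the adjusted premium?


adjusted = base * BM_level / 100
= 2151 * 175 / 100
= 2151 * 1.75
= 3764.25


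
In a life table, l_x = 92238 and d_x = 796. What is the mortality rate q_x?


q_x = d_x / l_x
= 796 / 92238
= 0.0086


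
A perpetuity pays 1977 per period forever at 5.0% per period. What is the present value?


PV = PMT / i
= 1977 / 0.05
= 39540.0


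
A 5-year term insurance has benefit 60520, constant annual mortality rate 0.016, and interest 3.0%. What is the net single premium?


NSP = benefit * sum_{k=0}^{n-1} k_p_x * q * v^(k+1)
With constant q=0.016, v=0.970874
Sum = 0.071035
NSP = 60520 * 0.071035
= 4299.0606


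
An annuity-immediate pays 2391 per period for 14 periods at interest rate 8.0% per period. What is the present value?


PV = PMT * (1 - (1+i)^(-n)) / i
= 2391 * (1 - (1+0.08)^(-14)) / 0.08
= 2391 * (1 - 0.340461) / 0.08
= 2391 * 8.244237
= 19711.9706


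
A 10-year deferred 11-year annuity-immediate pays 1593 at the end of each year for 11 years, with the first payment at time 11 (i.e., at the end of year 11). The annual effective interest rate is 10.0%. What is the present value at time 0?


PV at time 10 of the 11-year annuity-immediate:
a_n = 1593 * (1-(1+0.1)^(-11))/0.1 = 10346.6322
Discount back 10 years to time 0:
PV = 10346.6322 * (1+0.1)^(-10)
= 10346.6322 * 0.385543
= 3989.0746


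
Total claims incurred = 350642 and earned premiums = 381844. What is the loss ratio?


Loss ratio = claims / premiums
= 350642 / 381844
= 0.9183


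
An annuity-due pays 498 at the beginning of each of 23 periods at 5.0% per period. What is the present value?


PV_due = PMT * (1-(1+i)^(-n))/i * (1+i)
PV_immediate = 6717.3098
PV_due = 6717.3098 * 1.05
= 7053.1753
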